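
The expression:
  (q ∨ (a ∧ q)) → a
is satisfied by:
  {a: True, q: False}
  {q: False, a: False}
  {q: True, a: True}


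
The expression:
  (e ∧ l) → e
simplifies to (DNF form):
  True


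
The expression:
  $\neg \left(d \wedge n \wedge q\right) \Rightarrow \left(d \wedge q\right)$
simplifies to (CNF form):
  $d \wedge q$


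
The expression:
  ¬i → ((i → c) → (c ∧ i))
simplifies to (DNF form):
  i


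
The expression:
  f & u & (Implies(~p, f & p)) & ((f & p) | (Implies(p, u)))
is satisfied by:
  {p: True, u: True, f: True}


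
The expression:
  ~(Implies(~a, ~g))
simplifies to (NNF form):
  g & ~a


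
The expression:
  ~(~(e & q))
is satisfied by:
  {e: True, q: True}


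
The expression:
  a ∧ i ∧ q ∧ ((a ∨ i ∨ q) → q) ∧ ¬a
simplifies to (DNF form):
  False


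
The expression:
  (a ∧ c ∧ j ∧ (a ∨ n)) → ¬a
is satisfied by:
  {c: False, a: False, j: False}
  {j: True, c: False, a: False}
  {a: True, c: False, j: False}
  {j: True, a: True, c: False}
  {c: True, j: False, a: False}
  {j: True, c: True, a: False}
  {a: True, c: True, j: False}


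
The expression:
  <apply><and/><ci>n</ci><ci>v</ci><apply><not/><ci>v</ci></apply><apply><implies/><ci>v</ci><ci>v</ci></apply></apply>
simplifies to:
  <false/>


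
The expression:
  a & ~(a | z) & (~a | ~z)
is never true.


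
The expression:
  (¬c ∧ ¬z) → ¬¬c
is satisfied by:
  {z: True, c: True}
  {z: True, c: False}
  {c: True, z: False}


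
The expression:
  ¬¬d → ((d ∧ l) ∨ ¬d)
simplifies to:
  l ∨ ¬d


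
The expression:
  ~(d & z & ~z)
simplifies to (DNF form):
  True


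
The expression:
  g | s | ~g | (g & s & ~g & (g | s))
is always true.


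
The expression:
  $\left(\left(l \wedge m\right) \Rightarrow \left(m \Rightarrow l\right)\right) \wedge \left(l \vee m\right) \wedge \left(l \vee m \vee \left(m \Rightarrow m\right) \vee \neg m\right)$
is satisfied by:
  {m: True, l: True}
  {m: True, l: False}
  {l: True, m: False}


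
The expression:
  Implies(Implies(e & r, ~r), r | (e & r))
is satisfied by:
  {r: True}


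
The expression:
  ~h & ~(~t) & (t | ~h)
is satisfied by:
  {t: True, h: False}


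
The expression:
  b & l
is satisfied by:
  {b: True, l: True}


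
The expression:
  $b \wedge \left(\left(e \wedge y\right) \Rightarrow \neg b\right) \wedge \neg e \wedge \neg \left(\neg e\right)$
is never true.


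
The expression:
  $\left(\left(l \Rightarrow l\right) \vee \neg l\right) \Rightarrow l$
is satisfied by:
  {l: True}


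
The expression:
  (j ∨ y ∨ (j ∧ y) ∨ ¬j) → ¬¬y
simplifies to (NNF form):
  y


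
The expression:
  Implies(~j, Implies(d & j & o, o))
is always true.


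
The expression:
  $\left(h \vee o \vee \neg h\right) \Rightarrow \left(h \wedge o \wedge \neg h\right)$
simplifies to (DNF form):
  $\text{False}$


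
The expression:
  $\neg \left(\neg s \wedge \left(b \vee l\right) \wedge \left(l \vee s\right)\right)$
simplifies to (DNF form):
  $s \vee \neg l$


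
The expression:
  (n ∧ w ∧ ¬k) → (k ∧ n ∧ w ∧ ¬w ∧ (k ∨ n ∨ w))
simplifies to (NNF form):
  k ∨ ¬n ∨ ¬w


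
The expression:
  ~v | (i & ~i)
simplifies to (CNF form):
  ~v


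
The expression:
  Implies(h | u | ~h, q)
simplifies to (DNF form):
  q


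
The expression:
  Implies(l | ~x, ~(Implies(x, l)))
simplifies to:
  x & ~l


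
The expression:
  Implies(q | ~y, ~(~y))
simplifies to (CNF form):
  y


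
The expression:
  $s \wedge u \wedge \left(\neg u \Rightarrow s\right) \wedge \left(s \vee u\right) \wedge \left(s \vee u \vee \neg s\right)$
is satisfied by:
  {u: True, s: True}


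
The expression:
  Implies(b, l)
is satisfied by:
  {l: True, b: False}
  {b: False, l: False}
  {b: True, l: True}


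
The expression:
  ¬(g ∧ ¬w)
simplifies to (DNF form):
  w ∨ ¬g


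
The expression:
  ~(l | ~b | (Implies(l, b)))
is never true.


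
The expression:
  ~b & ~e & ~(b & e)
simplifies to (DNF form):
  ~b & ~e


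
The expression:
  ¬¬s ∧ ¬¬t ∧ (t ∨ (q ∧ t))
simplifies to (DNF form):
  s ∧ t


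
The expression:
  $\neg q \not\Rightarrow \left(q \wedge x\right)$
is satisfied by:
  {q: False}


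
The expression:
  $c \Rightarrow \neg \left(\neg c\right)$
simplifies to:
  $\text{True}$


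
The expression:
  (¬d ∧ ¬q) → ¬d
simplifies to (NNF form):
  True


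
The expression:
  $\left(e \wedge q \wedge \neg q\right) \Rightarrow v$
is always true.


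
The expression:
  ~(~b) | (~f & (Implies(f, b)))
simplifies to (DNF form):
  b | ~f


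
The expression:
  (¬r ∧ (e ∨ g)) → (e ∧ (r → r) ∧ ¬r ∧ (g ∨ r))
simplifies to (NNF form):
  r ∨ (e ∧ g) ∨ (¬e ∧ ¬g)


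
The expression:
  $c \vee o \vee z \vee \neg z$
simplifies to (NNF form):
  $\text{True}$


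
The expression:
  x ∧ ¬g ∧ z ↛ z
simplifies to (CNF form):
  False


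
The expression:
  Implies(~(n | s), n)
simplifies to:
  n | s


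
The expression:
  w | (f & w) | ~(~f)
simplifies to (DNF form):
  f | w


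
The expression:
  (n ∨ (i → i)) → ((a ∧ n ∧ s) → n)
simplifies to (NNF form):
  True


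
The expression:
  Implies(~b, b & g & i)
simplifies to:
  b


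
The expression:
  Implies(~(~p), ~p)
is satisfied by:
  {p: False}


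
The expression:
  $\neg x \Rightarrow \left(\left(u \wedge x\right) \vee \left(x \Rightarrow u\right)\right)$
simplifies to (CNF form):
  $\text{True}$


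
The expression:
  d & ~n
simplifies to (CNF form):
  d & ~n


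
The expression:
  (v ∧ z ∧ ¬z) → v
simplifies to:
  True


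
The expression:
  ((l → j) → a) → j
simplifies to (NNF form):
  j ∨ (¬a ∧ ¬l)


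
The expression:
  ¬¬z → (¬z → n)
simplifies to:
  True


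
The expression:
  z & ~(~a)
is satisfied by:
  {a: True, z: True}


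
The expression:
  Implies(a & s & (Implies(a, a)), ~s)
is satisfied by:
  {s: False, a: False}
  {a: True, s: False}
  {s: True, a: False}


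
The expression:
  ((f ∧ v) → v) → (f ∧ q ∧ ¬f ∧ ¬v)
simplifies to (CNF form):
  False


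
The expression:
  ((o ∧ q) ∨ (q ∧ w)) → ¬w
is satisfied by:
  {w: False, q: False}
  {q: True, w: False}
  {w: True, q: False}


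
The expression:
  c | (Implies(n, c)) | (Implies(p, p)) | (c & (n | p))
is always true.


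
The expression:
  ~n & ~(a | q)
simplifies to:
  ~a & ~n & ~q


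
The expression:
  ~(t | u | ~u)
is never true.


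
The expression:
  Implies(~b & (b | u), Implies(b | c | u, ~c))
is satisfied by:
  {b: True, u: False, c: False}
  {u: False, c: False, b: False}
  {b: True, c: True, u: False}
  {c: True, u: False, b: False}
  {b: True, u: True, c: False}
  {u: True, b: False, c: False}
  {b: True, c: True, u: True}


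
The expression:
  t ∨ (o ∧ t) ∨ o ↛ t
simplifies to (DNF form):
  o ∨ t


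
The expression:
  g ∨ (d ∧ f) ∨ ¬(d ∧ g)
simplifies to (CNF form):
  True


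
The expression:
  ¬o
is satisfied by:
  {o: False}


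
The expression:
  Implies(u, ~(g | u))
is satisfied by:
  {u: False}


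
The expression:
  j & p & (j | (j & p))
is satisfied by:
  {p: True, j: True}


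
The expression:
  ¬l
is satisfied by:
  {l: False}


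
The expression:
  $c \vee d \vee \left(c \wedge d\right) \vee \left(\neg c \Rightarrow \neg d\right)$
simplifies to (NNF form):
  $\text{True}$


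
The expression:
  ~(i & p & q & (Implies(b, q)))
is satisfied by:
  {p: False, q: False, i: False}
  {i: True, p: False, q: False}
  {q: True, p: False, i: False}
  {i: True, q: True, p: False}
  {p: True, i: False, q: False}
  {i: True, p: True, q: False}
  {q: True, p: True, i: False}


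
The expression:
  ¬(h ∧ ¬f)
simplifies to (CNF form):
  f ∨ ¬h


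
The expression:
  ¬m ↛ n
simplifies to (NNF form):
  n ∨ ¬m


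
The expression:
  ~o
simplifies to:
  ~o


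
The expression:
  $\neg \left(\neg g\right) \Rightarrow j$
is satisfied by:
  {j: True, g: False}
  {g: False, j: False}
  {g: True, j: True}


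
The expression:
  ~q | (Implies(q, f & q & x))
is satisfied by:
  {f: True, x: True, q: False}
  {f: True, x: False, q: False}
  {x: True, f: False, q: False}
  {f: False, x: False, q: False}
  {q: True, f: True, x: True}


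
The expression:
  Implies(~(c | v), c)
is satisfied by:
  {c: True, v: True}
  {c: True, v: False}
  {v: True, c: False}


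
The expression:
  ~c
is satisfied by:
  {c: False}


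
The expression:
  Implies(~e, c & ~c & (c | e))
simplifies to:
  e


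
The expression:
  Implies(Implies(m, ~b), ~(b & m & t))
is always true.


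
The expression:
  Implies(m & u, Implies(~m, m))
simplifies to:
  True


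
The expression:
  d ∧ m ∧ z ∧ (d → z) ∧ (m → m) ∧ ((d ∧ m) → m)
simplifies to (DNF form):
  d ∧ m ∧ z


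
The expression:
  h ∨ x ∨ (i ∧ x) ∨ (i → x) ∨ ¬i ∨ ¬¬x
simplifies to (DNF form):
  h ∨ x ∨ ¬i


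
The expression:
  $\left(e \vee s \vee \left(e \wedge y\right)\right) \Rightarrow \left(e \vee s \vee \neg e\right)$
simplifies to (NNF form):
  $\text{True}$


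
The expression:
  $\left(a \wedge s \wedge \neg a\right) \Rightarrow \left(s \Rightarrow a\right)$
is always true.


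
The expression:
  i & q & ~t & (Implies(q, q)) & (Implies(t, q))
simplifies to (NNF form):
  i & q & ~t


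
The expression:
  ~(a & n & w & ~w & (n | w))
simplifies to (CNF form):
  True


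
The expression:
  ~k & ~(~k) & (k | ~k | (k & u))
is never true.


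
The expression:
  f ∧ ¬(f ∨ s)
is never true.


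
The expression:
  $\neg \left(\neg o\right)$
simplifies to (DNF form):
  $o$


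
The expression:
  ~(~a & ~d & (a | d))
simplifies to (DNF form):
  True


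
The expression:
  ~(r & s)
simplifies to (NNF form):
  ~r | ~s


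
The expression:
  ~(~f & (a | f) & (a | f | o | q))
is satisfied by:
  {f: True, a: False}
  {a: False, f: False}
  {a: True, f: True}


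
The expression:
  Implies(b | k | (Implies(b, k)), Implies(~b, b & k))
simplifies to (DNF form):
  b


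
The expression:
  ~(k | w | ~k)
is never true.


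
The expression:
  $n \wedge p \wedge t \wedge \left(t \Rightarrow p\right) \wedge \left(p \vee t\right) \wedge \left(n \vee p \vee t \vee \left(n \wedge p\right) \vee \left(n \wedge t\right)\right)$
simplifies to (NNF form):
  $n \wedge p \wedge t$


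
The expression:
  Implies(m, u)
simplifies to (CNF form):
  u | ~m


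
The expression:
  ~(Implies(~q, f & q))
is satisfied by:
  {q: False}


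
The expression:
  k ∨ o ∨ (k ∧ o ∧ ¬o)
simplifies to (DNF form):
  k ∨ o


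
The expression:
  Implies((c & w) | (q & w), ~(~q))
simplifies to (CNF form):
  q | ~c | ~w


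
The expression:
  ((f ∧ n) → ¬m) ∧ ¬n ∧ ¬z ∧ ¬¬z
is never true.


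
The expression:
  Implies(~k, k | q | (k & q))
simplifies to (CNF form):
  k | q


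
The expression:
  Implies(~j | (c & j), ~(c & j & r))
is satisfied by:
  {c: False, r: False, j: False}
  {j: True, c: False, r: False}
  {r: True, c: False, j: False}
  {j: True, r: True, c: False}
  {c: True, j: False, r: False}
  {j: True, c: True, r: False}
  {r: True, c: True, j: False}


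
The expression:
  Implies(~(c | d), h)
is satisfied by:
  {d: True, c: True, h: True}
  {d: True, c: True, h: False}
  {d: True, h: True, c: False}
  {d: True, h: False, c: False}
  {c: True, h: True, d: False}
  {c: True, h: False, d: False}
  {h: True, c: False, d: False}


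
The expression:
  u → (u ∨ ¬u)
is always true.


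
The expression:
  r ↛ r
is never true.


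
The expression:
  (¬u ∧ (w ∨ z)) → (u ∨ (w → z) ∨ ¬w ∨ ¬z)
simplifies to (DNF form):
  True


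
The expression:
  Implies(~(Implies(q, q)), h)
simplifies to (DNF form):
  True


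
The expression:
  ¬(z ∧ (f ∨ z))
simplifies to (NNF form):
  ¬z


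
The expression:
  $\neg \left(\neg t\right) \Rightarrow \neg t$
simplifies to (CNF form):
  $\neg t$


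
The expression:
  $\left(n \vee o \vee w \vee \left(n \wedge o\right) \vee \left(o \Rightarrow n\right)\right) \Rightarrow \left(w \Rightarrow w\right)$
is always true.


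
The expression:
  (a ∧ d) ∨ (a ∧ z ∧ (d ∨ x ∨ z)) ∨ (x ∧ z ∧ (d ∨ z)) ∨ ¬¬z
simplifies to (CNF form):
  (a ∨ z) ∧ (d ∨ z)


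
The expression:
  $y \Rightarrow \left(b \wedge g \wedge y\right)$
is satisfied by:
  {b: True, g: True, y: False}
  {b: True, g: False, y: False}
  {g: True, b: False, y: False}
  {b: False, g: False, y: False}
  {b: True, y: True, g: True}


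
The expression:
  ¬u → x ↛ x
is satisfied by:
  {u: True}


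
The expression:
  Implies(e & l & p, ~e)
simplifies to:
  ~e | ~l | ~p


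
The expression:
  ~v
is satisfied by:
  {v: False}


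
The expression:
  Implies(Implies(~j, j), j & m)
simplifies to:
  m | ~j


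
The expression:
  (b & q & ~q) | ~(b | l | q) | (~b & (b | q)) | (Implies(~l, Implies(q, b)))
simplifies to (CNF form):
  True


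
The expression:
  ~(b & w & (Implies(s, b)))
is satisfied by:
  {w: False, b: False}
  {b: True, w: False}
  {w: True, b: False}


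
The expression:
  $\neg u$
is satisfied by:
  {u: False}


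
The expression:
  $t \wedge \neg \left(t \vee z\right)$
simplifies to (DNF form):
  $\text{False}$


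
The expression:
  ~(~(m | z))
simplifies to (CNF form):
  m | z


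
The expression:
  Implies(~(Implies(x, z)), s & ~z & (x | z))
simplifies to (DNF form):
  s | z | ~x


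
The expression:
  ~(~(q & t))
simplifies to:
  q & t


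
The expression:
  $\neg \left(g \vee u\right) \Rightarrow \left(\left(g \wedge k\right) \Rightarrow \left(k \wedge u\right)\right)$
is always true.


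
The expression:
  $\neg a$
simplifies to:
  $\neg a$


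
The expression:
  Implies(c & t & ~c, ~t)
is always true.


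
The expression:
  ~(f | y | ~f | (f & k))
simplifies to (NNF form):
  False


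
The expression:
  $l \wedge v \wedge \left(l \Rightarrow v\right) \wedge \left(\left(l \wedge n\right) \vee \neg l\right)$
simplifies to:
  $l \wedge n \wedge v$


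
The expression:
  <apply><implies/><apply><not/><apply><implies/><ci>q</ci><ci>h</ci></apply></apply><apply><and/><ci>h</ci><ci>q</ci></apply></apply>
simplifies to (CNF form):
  <apply><or/><ci>h</ci><apply><not/><ci>q</ci></apply></apply>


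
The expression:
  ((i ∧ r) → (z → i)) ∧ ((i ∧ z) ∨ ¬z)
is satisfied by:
  {i: True, z: False}
  {z: False, i: False}
  {z: True, i: True}


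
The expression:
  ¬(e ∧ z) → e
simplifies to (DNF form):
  e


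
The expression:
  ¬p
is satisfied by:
  {p: False}


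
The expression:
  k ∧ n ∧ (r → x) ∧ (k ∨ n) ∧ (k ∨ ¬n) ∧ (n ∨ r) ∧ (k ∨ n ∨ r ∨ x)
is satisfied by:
  {x: True, n: True, k: True, r: False}
  {n: True, k: True, x: False, r: False}
  {r: True, x: True, n: True, k: True}


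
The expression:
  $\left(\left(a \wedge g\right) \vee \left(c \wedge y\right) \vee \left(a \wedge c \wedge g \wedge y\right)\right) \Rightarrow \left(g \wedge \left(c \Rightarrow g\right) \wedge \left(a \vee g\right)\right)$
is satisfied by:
  {g: True, c: False, y: False}
  {c: False, y: False, g: False}
  {y: True, g: True, c: False}
  {y: True, c: False, g: False}
  {g: True, c: True, y: False}
  {c: True, g: False, y: False}
  {y: True, c: True, g: True}


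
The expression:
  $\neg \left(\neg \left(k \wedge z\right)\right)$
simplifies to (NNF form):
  $k \wedge z$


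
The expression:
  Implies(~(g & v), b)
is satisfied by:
  {b: True, v: True, g: True}
  {b: True, v: True, g: False}
  {b: True, g: True, v: False}
  {b: True, g: False, v: False}
  {v: True, g: True, b: False}


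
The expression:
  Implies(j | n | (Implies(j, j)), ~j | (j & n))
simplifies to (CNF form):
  n | ~j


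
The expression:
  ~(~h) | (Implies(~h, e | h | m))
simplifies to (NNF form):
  e | h | m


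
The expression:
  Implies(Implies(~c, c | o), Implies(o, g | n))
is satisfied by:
  {n: True, g: True, o: False}
  {n: True, o: False, g: False}
  {g: True, o: False, n: False}
  {g: False, o: False, n: False}
  {n: True, g: True, o: True}
  {n: True, o: True, g: False}
  {g: True, o: True, n: False}


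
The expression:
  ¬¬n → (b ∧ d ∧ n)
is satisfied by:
  {b: True, d: True, n: False}
  {b: True, d: False, n: False}
  {d: True, b: False, n: False}
  {b: False, d: False, n: False}
  {b: True, n: True, d: True}


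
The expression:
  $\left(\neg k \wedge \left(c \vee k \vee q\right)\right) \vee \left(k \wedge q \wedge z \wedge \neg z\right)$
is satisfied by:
  {q: True, c: True, k: False}
  {q: True, c: False, k: False}
  {c: True, q: False, k: False}


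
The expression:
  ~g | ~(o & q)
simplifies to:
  ~g | ~o | ~q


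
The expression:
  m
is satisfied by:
  {m: True}


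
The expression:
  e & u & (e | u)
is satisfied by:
  {e: True, u: True}


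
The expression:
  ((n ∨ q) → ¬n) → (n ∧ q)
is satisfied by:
  {n: True}


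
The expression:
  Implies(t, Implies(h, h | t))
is always true.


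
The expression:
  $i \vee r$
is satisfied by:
  {i: True, r: True}
  {i: True, r: False}
  {r: True, i: False}


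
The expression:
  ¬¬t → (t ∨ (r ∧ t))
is always true.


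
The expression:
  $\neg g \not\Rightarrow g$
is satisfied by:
  {g: False}


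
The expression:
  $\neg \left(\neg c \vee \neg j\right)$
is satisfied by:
  {c: True, j: True}


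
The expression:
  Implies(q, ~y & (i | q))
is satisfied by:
  {q: False, y: False}
  {y: True, q: False}
  {q: True, y: False}


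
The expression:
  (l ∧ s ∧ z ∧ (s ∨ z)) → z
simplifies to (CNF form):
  True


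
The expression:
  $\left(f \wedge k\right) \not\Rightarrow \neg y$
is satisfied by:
  {f: True, y: True, k: True}


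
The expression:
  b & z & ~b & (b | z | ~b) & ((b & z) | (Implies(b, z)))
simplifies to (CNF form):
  False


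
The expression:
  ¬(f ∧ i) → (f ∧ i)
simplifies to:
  f ∧ i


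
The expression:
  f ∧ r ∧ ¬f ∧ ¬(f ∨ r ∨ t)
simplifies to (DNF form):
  False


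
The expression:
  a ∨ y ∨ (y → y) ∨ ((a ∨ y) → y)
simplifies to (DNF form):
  True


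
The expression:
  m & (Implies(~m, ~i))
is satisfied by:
  {m: True}


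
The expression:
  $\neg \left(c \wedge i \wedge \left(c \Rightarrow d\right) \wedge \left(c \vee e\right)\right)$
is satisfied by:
  {c: False, d: False, i: False}
  {i: True, c: False, d: False}
  {d: True, c: False, i: False}
  {i: True, d: True, c: False}
  {c: True, i: False, d: False}
  {i: True, c: True, d: False}
  {d: True, c: True, i: False}


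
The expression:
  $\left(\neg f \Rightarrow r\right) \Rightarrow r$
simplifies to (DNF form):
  $r \vee \neg f$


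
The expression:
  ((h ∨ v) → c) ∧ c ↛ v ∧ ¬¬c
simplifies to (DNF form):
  c ∧ ¬v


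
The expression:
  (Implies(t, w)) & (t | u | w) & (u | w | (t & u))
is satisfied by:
  {u: True, w: True, t: False}
  {w: True, t: False, u: False}
  {u: True, w: True, t: True}
  {w: True, t: True, u: False}
  {u: True, t: False, w: False}


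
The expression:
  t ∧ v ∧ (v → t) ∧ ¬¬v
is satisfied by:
  {t: True, v: True}


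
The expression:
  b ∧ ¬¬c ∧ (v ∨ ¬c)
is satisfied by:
  {c: True, b: True, v: True}


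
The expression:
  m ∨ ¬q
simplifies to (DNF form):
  m ∨ ¬q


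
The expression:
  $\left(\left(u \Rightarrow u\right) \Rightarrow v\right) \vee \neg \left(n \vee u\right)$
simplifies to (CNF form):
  $\left(v \vee \neg n\right) \wedge \left(v \vee \neg u\right)$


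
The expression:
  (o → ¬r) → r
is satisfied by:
  {r: True}


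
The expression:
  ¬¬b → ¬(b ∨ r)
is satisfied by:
  {b: False}


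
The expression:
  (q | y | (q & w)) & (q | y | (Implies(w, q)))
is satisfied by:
  {y: True, q: True}
  {y: True, q: False}
  {q: True, y: False}


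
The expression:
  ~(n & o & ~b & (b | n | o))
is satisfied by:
  {b: True, o: False, n: False}
  {o: False, n: False, b: False}
  {b: True, n: True, o: False}
  {n: True, o: False, b: False}
  {b: True, o: True, n: False}
  {o: True, b: False, n: False}
  {b: True, n: True, o: True}


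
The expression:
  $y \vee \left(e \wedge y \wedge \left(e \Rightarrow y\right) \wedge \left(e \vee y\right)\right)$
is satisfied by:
  {y: True}


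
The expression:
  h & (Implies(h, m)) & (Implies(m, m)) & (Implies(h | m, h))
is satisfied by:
  {h: True, m: True}


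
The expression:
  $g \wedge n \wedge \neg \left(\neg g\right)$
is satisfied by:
  {g: True, n: True}


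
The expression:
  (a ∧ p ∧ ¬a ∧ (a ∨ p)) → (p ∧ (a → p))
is always true.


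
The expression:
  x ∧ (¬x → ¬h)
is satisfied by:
  {x: True}


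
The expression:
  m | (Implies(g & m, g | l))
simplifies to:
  True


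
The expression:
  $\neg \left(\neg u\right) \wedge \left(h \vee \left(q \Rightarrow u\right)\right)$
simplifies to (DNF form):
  $u$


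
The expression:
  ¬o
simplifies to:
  ¬o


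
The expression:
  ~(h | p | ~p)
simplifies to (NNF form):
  False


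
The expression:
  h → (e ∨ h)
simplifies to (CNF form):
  True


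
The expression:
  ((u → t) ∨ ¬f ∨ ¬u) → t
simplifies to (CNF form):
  (f ∨ t) ∧ (t ∨ u)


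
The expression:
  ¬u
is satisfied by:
  {u: False}


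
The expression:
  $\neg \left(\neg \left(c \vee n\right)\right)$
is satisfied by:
  {n: True, c: True}
  {n: True, c: False}
  {c: True, n: False}


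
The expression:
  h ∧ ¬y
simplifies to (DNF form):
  h ∧ ¬y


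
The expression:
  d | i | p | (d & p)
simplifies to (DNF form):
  d | i | p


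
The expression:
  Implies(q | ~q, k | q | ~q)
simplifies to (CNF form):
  True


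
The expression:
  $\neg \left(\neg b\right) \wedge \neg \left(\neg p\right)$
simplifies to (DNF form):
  $b \wedge p$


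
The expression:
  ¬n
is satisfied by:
  {n: False}


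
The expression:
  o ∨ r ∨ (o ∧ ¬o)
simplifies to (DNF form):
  o ∨ r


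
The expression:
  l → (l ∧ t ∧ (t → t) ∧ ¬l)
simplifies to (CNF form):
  ¬l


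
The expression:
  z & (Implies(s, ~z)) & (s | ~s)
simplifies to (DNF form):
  z & ~s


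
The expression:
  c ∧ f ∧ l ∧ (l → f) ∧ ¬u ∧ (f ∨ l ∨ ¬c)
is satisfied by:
  {c: True, l: True, f: True, u: False}


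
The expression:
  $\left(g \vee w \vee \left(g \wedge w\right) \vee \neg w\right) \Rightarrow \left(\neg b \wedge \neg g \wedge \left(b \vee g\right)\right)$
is never true.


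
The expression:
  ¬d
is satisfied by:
  {d: False}


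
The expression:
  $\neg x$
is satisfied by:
  {x: False}


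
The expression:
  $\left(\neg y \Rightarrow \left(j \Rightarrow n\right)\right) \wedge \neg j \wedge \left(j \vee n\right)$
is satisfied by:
  {n: True, j: False}


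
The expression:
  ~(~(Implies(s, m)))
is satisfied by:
  {m: True, s: False}
  {s: False, m: False}
  {s: True, m: True}


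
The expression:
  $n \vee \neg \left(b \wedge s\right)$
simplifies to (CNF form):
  $n \vee \neg b \vee \neg s$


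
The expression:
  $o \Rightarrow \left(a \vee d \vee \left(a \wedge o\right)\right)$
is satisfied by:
  {a: True, d: True, o: False}
  {a: True, o: False, d: False}
  {d: True, o: False, a: False}
  {d: False, o: False, a: False}
  {a: True, d: True, o: True}
  {a: True, o: True, d: False}
  {d: True, o: True, a: False}


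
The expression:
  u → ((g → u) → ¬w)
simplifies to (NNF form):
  ¬u ∨ ¬w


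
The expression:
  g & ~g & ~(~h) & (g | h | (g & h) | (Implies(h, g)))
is never true.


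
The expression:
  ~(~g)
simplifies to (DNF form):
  g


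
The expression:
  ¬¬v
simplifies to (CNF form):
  v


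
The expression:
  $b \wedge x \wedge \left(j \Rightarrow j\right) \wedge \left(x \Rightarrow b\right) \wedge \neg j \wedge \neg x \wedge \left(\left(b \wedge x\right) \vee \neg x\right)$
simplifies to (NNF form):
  $\text{False}$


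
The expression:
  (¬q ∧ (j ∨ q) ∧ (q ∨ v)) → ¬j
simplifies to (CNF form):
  q ∨ ¬j ∨ ¬v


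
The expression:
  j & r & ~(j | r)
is never true.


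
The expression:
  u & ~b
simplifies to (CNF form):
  u & ~b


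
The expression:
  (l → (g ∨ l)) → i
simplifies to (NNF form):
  i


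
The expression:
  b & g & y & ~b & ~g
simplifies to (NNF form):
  False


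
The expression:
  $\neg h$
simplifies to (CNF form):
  $\neg h$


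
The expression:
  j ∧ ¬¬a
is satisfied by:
  {a: True, j: True}


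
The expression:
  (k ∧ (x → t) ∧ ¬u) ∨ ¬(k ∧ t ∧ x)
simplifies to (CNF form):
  ¬k ∨ ¬t ∨ ¬u ∨ ¬x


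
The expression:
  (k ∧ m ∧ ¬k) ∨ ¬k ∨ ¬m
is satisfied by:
  {k: False, m: False}
  {m: True, k: False}
  {k: True, m: False}


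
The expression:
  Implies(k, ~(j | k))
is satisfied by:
  {k: False}


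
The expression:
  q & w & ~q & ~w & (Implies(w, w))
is never true.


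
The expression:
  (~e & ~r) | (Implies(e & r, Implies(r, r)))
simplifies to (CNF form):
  True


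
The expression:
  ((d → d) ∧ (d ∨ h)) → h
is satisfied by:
  {h: True, d: False}
  {d: False, h: False}
  {d: True, h: True}


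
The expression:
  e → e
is always true.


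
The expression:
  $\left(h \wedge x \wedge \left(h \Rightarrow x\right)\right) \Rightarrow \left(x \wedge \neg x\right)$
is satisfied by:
  {h: False, x: False}
  {x: True, h: False}
  {h: True, x: False}


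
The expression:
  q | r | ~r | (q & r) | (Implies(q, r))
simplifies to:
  True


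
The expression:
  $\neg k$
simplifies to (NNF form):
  $\neg k$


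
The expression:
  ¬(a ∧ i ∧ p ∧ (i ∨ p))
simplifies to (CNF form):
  ¬a ∨ ¬i ∨ ¬p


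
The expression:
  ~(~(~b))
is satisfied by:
  {b: False}


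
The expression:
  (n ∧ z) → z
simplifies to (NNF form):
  True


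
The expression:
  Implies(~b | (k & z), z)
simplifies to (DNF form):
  b | z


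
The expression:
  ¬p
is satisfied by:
  {p: False}


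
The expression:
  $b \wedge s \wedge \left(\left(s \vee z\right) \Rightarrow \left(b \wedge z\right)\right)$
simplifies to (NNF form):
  $b \wedge s \wedge z$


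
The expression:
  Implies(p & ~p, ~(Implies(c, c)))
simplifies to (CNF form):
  True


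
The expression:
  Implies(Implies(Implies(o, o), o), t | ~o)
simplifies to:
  t | ~o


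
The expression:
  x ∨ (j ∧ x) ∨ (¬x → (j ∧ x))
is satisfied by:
  {x: True}


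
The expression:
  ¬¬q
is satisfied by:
  {q: True}


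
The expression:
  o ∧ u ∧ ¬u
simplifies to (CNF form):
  False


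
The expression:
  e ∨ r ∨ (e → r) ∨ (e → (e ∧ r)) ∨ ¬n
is always true.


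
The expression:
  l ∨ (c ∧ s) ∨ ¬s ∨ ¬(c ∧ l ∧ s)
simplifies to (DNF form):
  True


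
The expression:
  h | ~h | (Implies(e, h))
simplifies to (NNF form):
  True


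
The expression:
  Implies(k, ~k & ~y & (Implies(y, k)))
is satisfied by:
  {k: False}


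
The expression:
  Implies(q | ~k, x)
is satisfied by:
  {x: True, k: True, q: False}
  {x: True, k: False, q: False}
  {x: True, q: True, k: True}
  {x: True, q: True, k: False}
  {k: True, q: False, x: False}


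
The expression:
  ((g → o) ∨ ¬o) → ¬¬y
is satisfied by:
  {y: True}


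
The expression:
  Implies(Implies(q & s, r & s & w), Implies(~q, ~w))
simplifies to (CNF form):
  q | ~w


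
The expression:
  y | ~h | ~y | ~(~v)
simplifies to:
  True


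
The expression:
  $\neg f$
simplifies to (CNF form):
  $\neg f$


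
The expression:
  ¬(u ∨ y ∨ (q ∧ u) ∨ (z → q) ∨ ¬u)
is never true.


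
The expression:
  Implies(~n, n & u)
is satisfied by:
  {n: True}


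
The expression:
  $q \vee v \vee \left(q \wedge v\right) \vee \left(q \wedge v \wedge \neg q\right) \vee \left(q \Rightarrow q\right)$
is always true.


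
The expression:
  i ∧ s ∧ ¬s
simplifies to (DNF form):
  False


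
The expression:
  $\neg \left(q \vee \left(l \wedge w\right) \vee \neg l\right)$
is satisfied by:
  {l: True, q: False, w: False}


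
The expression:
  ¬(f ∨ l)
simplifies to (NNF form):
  ¬f ∧ ¬l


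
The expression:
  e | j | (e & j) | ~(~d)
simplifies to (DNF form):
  d | e | j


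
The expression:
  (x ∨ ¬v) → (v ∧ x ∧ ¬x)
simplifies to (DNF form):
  v ∧ ¬x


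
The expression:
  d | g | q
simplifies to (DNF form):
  d | g | q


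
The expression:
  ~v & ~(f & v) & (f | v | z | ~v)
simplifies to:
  ~v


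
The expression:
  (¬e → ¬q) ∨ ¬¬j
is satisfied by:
  {e: True, j: True, q: False}
  {e: True, j: False, q: False}
  {j: True, e: False, q: False}
  {e: False, j: False, q: False}
  {q: True, e: True, j: True}
  {q: True, e: True, j: False}
  {q: True, j: True, e: False}


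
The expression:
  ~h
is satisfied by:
  {h: False}


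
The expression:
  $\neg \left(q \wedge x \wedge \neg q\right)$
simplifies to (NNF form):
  $\text{True}$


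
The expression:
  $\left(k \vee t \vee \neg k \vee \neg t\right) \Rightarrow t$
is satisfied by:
  {t: True}


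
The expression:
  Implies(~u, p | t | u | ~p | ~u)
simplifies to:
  True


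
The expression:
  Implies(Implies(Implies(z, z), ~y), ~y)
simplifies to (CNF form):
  True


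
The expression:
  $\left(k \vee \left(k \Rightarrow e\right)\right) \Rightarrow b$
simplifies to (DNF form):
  $b$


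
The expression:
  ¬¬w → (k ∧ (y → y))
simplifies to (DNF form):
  k ∨ ¬w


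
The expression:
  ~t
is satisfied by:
  {t: False}


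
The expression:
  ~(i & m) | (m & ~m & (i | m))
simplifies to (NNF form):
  ~i | ~m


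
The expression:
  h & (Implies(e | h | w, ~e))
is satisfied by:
  {h: True, e: False}


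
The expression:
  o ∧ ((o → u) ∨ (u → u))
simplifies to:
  o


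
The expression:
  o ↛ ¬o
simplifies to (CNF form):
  o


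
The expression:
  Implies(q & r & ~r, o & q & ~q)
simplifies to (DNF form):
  True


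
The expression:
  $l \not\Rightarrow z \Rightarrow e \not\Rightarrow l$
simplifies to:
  $z \vee \neg l$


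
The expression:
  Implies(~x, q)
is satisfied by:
  {x: True, q: True}
  {x: True, q: False}
  {q: True, x: False}


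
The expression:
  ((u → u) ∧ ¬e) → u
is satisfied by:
  {e: True, u: True}
  {e: True, u: False}
  {u: True, e: False}


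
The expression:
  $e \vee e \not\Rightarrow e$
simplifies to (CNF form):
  $e$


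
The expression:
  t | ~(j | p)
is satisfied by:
  {t: True, j: False, p: False}
  {t: True, p: True, j: False}
  {t: True, j: True, p: False}
  {t: True, p: True, j: True}
  {p: False, j: False, t: False}


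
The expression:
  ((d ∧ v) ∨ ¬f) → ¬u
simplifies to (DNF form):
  (f ∧ ¬d) ∨ (f ∧ ¬v) ∨ ¬u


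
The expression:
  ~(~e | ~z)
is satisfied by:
  {z: True, e: True}


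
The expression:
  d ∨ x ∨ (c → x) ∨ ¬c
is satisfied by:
  {x: True, d: True, c: False}
  {x: True, c: False, d: False}
  {d: True, c: False, x: False}
  {d: False, c: False, x: False}
  {x: True, d: True, c: True}
  {x: True, c: True, d: False}
  {d: True, c: True, x: False}


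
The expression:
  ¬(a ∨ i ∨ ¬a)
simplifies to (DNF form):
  False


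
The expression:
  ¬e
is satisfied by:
  {e: False}


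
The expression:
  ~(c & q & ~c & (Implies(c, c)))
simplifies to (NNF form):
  True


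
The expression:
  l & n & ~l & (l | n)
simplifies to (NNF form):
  False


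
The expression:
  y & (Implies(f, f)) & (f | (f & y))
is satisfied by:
  {f: True, y: True}


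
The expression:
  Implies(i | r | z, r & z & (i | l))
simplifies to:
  (r | ~i) & (r | ~z) & (z | ~r) & (i | l | ~z)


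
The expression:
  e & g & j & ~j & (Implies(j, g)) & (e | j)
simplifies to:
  False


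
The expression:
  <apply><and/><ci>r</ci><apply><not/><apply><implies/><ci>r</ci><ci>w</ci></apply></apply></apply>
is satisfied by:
  {r: True, w: False}


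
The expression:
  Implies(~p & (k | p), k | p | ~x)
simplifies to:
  True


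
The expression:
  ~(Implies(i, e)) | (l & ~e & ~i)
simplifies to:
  ~e & (i | l)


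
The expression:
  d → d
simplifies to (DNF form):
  True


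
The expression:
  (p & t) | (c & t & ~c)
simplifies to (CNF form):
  p & t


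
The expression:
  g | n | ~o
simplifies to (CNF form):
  g | n | ~o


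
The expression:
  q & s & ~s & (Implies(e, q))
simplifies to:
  False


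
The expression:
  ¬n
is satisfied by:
  {n: False}


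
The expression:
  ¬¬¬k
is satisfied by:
  {k: False}


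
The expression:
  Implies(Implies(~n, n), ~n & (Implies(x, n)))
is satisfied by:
  {n: False}


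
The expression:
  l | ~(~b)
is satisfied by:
  {b: True, l: True}
  {b: True, l: False}
  {l: True, b: False}


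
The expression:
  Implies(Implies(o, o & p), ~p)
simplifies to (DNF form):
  ~p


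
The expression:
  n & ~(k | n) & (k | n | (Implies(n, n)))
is never true.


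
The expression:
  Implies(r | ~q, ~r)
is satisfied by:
  {r: False}


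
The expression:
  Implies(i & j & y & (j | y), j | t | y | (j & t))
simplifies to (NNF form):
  True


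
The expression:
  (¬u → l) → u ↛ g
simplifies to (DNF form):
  (u ∧ ¬g) ∨ (¬l ∧ ¬u)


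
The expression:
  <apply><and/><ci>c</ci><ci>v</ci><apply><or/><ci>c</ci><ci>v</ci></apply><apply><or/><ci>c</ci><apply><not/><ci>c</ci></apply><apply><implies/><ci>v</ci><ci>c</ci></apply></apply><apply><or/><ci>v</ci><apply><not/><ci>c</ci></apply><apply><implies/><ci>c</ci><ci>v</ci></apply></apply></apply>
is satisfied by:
  {c: True, v: True}


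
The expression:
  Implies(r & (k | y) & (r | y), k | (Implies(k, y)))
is always true.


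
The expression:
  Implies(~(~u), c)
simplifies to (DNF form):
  c | ~u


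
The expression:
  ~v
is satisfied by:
  {v: False}


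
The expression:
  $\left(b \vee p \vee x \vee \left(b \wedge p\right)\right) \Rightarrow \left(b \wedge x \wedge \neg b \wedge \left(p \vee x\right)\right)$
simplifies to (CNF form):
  $\neg b \wedge \neg p \wedge \neg x$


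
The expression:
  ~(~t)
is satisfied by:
  {t: True}


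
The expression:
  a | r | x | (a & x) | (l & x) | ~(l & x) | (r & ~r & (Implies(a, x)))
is always true.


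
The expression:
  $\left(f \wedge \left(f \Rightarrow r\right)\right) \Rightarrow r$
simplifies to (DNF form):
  $\text{True}$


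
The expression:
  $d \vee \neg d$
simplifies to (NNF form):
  $\text{True}$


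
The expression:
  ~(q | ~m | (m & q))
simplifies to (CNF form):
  m & ~q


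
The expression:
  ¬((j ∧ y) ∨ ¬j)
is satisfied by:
  {j: True, y: False}


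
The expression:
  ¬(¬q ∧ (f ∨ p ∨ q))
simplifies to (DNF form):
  q ∨ (¬f ∧ ¬p)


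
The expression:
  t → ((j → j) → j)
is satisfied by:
  {j: True, t: False}
  {t: False, j: False}
  {t: True, j: True}


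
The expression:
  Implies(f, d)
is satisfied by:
  {d: True, f: False}
  {f: False, d: False}
  {f: True, d: True}


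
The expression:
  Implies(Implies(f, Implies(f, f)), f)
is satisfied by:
  {f: True}


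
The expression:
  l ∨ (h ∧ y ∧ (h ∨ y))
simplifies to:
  l ∨ (h ∧ y)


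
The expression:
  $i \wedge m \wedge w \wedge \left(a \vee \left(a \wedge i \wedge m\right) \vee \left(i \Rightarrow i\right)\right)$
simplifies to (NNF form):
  $i \wedge m \wedge w$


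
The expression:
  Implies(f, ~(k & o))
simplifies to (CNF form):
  ~f | ~k | ~o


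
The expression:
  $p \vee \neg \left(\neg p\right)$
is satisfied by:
  {p: True}


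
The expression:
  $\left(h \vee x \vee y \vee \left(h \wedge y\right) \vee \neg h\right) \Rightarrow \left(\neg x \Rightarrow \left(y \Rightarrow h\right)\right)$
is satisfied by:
  {x: True, h: True, y: False}
  {x: True, h: False, y: False}
  {h: True, x: False, y: False}
  {x: False, h: False, y: False}
  {x: True, y: True, h: True}
  {x: True, y: True, h: False}
  {y: True, h: True, x: False}


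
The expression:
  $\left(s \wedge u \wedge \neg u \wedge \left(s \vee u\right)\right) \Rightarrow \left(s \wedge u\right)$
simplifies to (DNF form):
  $\text{True}$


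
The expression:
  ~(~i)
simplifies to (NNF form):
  i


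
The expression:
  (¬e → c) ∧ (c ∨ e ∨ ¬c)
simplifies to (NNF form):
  c ∨ e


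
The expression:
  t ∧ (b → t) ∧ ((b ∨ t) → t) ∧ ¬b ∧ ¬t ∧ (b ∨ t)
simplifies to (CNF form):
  False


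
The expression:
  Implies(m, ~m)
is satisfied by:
  {m: False}


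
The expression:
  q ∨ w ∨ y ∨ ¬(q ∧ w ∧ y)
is always true.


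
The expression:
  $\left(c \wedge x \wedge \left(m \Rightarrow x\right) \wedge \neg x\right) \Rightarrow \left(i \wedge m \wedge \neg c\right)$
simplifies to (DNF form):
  $\text{True}$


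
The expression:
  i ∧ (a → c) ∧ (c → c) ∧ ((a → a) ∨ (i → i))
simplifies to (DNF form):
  (c ∧ i) ∨ (i ∧ ¬a)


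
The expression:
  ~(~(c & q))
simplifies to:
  c & q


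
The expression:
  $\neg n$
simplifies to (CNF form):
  $\neg n$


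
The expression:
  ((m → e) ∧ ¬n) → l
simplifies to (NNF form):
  l ∨ n ∨ (m ∧ ¬e)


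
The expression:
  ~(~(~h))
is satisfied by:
  {h: False}


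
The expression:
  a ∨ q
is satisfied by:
  {a: True, q: True}
  {a: True, q: False}
  {q: True, a: False}


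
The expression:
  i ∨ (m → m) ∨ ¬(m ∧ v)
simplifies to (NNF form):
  True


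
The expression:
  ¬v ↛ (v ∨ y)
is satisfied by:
  {v: False, y: False}


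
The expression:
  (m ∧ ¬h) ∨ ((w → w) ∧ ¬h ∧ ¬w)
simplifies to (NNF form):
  ¬h ∧ (m ∨ ¬w)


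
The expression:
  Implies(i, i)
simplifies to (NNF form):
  True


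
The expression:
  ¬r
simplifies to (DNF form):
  ¬r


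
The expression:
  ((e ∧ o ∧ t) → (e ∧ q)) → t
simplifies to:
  t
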